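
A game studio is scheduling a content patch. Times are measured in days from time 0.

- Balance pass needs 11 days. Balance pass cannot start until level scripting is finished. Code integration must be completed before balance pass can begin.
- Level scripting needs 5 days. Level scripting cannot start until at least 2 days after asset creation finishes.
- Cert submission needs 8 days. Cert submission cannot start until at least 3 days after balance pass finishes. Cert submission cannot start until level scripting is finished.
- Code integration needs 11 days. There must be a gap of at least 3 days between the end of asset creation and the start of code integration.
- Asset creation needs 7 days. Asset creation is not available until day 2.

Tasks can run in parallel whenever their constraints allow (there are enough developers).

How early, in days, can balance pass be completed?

34

After its own release at day 2, asset creation can start at day 2 and finishes at day 9.
After asset creation (finishes day 9, plus 3-day gap → day 12), code integration can start at day 12 and finishes at day 23.
Level scripting waits on asset creation (finishes day 9, plus 2-day gap → day 11), so it starts at day 11 and finishes at 11 + 5 = day 16.
For balance pass: level scripting (finishes day 16); code integration (finishes day 23). Taking the maximum gives a start of day 23, and it finishes at 23 + 11 = day 34.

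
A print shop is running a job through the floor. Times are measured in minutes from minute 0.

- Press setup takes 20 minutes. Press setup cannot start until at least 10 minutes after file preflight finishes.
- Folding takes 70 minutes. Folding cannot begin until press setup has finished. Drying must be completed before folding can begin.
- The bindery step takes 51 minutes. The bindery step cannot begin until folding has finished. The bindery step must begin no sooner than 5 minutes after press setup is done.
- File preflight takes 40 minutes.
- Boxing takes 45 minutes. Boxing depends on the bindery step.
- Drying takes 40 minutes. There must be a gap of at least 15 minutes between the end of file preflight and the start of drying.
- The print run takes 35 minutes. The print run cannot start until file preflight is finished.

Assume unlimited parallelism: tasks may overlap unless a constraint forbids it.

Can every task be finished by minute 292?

File preflight can start immediately at minute 0; it finishes at minute 40.
Drying cannot begin until file preflight (finishes minute 40, plus 15-minute gap → minute 55). It runs from minute 55 to 55 + 40 = minute 95.
After file preflight (finishes minute 40), the print run can start at minute 40 and finishes at minute 75.
After file preflight (finishes minute 40, plus 10-minute gap → minute 50), press setup can start at minute 50 and finishes at minute 70.
Folding has to wait for press setup (finishes minute 70); drying (finishes minute 95). The latest of these is minute 95, so folding runs minute 95 to 95 + 70 = minute 165.
For the bindery step: folding (finishes minute 165); press setup (finishes minute 70, plus 5-minute gap → minute 75). Taking the maximum gives a start of minute 165, and it finishes at 165 + 51 = minute 216.
Boxing cannot begin until the bindery step (finishes minute 216). It runs from minute 216 to 216 + 45 = minute 261.
Every task is finished by minute 261, which is no later than the deadline of 292, so the schedule is feasible.

Yes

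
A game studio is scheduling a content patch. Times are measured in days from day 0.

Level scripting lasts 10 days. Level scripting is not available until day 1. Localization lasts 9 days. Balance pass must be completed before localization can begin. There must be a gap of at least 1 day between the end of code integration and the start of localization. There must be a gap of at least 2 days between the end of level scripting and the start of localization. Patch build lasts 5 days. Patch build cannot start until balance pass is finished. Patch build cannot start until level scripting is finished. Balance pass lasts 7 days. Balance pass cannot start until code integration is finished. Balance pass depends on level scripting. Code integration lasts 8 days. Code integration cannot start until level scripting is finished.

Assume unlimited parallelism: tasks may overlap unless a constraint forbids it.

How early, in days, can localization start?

Level scripting cannot begin until its own release at day 1. It runs from day 1 to 1 + 10 = day 11.
Code integration cannot begin until level scripting (finishes day 11). It runs from day 11 to 11 + 8 = day 19.
Balance pass cannot start until code integration (finishes day 19); level scripting (finishes day 11). The controlling bound is day 19, so balance pass finishes at 19 + 7 = day 26.
Localization waits on balance pass (finishes day 26); code integration (finishes day 19, plus 1-day gap → day 20); level scripting (finishes day 11, plus 2-day gap → day 13). The latest of these is day 26, which is the earliest localization can start.

26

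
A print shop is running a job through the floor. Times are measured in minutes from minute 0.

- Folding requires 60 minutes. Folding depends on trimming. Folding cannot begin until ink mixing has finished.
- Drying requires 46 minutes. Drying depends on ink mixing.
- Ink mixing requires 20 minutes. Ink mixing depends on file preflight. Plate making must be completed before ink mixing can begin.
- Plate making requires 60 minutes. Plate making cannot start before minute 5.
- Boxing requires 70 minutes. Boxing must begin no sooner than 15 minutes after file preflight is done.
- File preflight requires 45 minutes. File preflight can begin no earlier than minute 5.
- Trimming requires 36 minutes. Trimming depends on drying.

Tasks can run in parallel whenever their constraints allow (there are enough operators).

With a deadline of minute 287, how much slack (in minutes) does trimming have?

After its own release at minute 5, plate making can start at minute 5 and finishes at minute 65.
File preflight waits on its own release at minute 5, so it starts at minute 5 and finishes at 5 + 45 = minute 50.
Ink mixing needs all of file preflight (finishes minute 50); plate making (finishes minute 65). That puts its earliest start at minute 65; it finishes at 65 + 20 = minute 85.
Drying cannot begin until ink mixing (finishes minute 85). It runs from minute 85 to 85 + 46 = minute 131.
Trimming waits on drying (finishes minute 131), so it starts at minute 131 and finishes at 131 + 36 = minute 167.

Working backward from the deadline:
To finish by minute 287, folding (duration 60) must start no later than minute 227.
Trimming must finish before folding (must start by minute 227). With a 36-minute duration, trimming must start by 227 − 36 = minute 191.
So trimming can start as early as minute 131 and as late as minute 191, giving 191 − 131 = 60 minutes of slack.

60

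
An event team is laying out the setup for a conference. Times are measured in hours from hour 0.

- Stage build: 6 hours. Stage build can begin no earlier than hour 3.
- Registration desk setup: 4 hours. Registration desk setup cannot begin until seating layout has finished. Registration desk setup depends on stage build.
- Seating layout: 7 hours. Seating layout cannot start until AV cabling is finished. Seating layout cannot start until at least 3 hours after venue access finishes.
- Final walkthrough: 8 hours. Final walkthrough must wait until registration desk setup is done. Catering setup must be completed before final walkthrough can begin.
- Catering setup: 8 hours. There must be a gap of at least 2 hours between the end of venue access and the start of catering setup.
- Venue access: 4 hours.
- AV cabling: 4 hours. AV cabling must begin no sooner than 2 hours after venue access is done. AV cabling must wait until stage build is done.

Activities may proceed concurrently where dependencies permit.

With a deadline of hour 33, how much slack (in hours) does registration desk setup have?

Stage build waits on its own release at hour 3, so it starts at hour 3 and finishes at 3 + 6 = hour 9.
Nothing blocks venue access, so it runs from hour 0 to hour 4.
AV cabling cannot start until venue access (finishes hour 4, plus 2-hour gap → hour 6); stage build (finishes hour 9). The controlling bound is hour 9, so AV cabling finishes at 9 + 4 = hour 13.
For seating layout: AV cabling (finishes hour 13); venue access (finishes hour 4, plus 3-hour gap → hour 7). Taking the maximum gives a start of hour 13, and it finishes at 13 + 7 = hour 20.
Registration desk setup cannot start until seating layout (finishes hour 20); stage build (finishes hour 9). The controlling bound is hour 20, so registration desk setup finishes at 20 + 4 = hour 24.

Working backward from the deadline:
Final walkthrough has no dependents, so it just needs to finish by hour 33. Starting by 33 − 8 = hour 25 achieves that.
Since final walkthrough (must start by hour 25) depends on it, registration desk setup must finish by hour 25. Backing off its 4-hour duration gives a latest start of hour 21.
So registration desk setup can start as early as hour 20 and as late as hour 21, giving 21 − 20 = 1 hour of slack.

1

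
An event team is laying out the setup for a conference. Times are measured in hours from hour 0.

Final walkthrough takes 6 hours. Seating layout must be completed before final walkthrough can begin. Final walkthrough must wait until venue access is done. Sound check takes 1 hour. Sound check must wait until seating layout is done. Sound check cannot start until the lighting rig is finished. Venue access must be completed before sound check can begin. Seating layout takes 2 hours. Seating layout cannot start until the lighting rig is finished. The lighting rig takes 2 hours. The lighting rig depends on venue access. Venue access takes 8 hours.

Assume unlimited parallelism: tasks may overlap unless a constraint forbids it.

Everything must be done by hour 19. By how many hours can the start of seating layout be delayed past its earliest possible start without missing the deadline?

Venue access can start immediately at hour 0; it finishes at hour 8.
The lighting rig waits on venue access (finishes hour 8), so it starts at hour 8 and finishes at 8 + 2 = hour 10.
Seating layout waits on the lighting rig (finishes hour 10), so it starts at hour 10 and finishes at 10 + 2 = hour 12.

Working backward from the deadline:
Nothing follows sound check; the deadline of hour 19 is its only limit. It must start by 19 − 1 = hour 18.
Final walkthrough must finish by hour 19; it takes 6 hours, so it must start by 19 − 6 = hour 13.
For seating layout: sound check (must start by hour 18); final walkthrough (must start by hour 13). The most restrictive is hour 13; with a 2-hour duration, seating layout must start by hour 11.
So seating layout can start as early as hour 10 and as late as hour 11, giving 11 − 10 = 1 hour of slack.

1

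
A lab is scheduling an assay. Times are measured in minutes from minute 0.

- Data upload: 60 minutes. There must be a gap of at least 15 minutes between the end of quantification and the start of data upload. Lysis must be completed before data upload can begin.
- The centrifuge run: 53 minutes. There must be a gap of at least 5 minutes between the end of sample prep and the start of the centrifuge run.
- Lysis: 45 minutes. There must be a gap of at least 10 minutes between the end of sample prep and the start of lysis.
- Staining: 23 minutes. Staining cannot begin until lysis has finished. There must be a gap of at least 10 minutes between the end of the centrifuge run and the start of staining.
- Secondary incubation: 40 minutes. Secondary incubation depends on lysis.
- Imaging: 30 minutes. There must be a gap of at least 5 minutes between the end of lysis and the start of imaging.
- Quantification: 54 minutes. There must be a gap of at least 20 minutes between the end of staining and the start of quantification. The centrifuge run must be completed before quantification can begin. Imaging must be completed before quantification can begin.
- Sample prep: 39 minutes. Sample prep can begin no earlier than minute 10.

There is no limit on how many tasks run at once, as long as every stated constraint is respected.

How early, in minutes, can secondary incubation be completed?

Sample prep waits on its own release at minute 10, so it starts at minute 10 and finishes at 10 + 39 = minute 49.
Lysis waits on sample prep (finishes minute 49, plus 10-minute gap → minute 59), so it starts at minute 59 and finishes at 59 + 45 = minute 104.
Secondary incubation cannot begin until lysis (finishes minute 104). It runs from minute 104 to 104 + 40 = minute 144.

144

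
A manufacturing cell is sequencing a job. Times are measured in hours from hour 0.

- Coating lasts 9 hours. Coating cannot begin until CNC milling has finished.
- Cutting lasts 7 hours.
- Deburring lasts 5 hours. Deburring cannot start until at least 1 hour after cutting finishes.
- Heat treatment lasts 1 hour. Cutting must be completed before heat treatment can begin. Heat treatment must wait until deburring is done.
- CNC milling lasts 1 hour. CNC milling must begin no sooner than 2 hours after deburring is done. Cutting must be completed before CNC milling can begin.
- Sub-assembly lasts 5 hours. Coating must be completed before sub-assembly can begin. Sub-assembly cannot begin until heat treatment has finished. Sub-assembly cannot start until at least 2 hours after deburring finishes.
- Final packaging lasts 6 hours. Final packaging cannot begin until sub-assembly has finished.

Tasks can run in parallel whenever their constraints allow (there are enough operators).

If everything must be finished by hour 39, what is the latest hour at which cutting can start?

Final packaging has no dependents, so it just needs to finish by hour 39. Starting by 39 − 6 = hour 33 achieves that.
Sub-assembly feeds into final packaging (must start by hour 33); so sub-assembly must finish by hour 33 and therefore start by hour 28.
Coating must finish before sub-assembly (must start by hour 28). With a 9-hour duration, coating must start by 28 − 9 = hour 19.
CNC milling feeds into coating (must start by hour 19); so CNC milling must finish by hour 19 and therefore start by hour 18.
Heat treatment feeds into sub-assembly (must start by hour 28); so heat treatment must finish by hour 28 and therefore start by hour 27.
Deburring has several dependents: CNC milling (must start by hour 18, minus 2-hour gap → hour 16); heat treatment (must start by hour 27); sub-assembly (must start by hour 28, minus 2-hour gap → hour 26). The earliest of those limits is hour 16, so deburring must start by 16 − 5 = hour 11.
Cutting must finish in time for deburring (must start by hour 11, minus 1-hour gap → hour 10); CNC milling (must start by hour 18); heat treatment (must start by hour 27). The tightest is hour 10, so cutting must start by 10 − 7 = hour 3.

3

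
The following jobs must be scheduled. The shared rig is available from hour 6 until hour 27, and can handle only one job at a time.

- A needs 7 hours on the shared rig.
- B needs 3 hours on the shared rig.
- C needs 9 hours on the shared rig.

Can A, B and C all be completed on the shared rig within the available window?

The shared rig window is 27 − 6 = 21 hours.
Running back to back, the jobs need 7 + 3 + 9 = 19 hours on the shared rig.
Since 19 ≤ 21, they fit within the window.

Yes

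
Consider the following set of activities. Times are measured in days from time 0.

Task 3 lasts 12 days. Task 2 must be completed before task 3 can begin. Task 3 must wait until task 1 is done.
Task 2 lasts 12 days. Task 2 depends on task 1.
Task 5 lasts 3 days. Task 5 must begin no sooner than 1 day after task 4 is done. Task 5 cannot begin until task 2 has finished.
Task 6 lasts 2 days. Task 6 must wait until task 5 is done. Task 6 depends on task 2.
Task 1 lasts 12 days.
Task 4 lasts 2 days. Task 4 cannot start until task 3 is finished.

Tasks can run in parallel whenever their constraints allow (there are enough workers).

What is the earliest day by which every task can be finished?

44

Task 1 can start immediately at day 0; it finishes at day 12.
Task 2 cannot begin until task 1 (finishes day 12). It runs from day 12 to 12 + 12 = day 24.
Task 3 has to wait for task 2 (finishes day 24); task 1 (finishes day 12). The latest of these is day 24, so task 3 runs day 24 to 24 + 12 = day 36.
Task 4 cannot begin until task 3 (finishes day 36). It runs from day 36 to 36 + 2 = day 38.
Task 5 has to wait for task 4 (finishes day 38, plus 1-day gap → day 39); task 2 (finishes day 24). The latest of these is day 39, so task 5 runs day 39 to 39 + 3 = day 42.
For task 6: task 5 (finishes day 42); task 2 (finishes day 24). Taking the maximum gives a start of day 42, and it finishes at 42 + 2 = day 44.
All tasks are finished once the last one completes. Finish times: Task 1 at 12, Task 2 at 24, Task 3 at 36, Task 4 at 38, Task 5 at 42, Task 6 at 44. The latest is day 44.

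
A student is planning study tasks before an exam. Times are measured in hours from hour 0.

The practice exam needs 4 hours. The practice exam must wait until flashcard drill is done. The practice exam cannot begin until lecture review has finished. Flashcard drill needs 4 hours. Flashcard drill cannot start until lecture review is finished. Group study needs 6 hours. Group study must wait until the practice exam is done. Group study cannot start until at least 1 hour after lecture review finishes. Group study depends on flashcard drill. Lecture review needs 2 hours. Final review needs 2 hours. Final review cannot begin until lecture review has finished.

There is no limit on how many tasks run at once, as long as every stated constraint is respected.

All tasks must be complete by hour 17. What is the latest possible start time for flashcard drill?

Group study has no dependents, so it just needs to finish by hour 17. Starting by 17 − 6 = hour 11 achieves that.
The practice exam has to be done before group study (must start by hour 11). That means finishing by hour 11, i.e. starting by 11 − 4 = hour 7.
For flashcard drill: the practice exam (must start by hour 7); group study (must start by hour 11). The most restrictive is hour 7; with a 4-hour duration, flashcard drill must start by hour 3.

3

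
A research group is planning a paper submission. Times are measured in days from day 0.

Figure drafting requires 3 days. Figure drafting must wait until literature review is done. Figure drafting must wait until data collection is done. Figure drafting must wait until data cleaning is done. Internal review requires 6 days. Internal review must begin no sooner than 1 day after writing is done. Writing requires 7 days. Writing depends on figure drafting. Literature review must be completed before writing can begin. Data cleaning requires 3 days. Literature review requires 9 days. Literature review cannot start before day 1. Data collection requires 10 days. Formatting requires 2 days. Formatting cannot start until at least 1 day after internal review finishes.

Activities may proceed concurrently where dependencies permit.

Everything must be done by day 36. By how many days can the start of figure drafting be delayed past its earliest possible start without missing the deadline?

6

Data cleaning has no prerequisites, so it starts at day 0 and finishes at day 3.
Data collection has no prerequisites, so it starts at day 0 and finishes at day 10.
Literature review waits on its own release at day 1, so it starts at day 1 and finishes at 1 + 9 = day 10.
Figure drafting needs all of literature review (finishes day 10); data collection (finishes day 10); data cleaning (finishes day 3). That puts its earliest start at day 10; it finishes at 10 + 3 = day 13.

Working backward from the deadline:
To finish by day 36, formatting (duration 2) must start no later than day 34.
Internal review feeds into formatting (must start by day 34, minus 1-day gap → day 33); so internal review must finish by day 33 and therefore start by day 27.
Writing must finish before internal review (must start by day 27, minus 1-day gap → day 26). With a 7-day duration, writing must start by 26 − 7 = day 19.
Since writing (must start by day 19) depends on it, figure drafting must finish by day 19. Backing off its 3-day duration gives a latest start of day 16.
So figure drafting can start as early as day 10 and as late as day 16, giving 16 − 10 = 6 days of slack.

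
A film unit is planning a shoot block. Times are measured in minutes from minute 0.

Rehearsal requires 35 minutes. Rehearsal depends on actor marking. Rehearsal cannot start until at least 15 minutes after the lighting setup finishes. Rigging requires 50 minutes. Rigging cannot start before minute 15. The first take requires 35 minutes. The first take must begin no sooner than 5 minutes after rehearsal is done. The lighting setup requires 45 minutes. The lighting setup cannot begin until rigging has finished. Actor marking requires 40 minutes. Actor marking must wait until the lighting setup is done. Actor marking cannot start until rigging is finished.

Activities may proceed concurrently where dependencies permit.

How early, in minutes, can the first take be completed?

225

Rigging waits on its own release at minute 15, so it starts at minute 15 and finishes at 15 + 50 = minute 65.
The lighting setup waits on rigging (finishes minute 65), so it starts at minute 65 and finishes at 65 + 45 = minute 110.
Actor marking cannot start until the lighting setup (finishes minute 110); rigging (finishes minute 65). The controlling bound is minute 110, so actor marking finishes at 110 + 40 = minute 150.
Rehearsal cannot start until actor marking (finishes minute 150); the lighting setup (finishes minute 110, plus 15-minute gap → minute 125). The controlling bound is minute 150, so rehearsal finishes at 150 + 35 = minute 185.
After rehearsal (finishes minute 185, plus 5-minute gap → minute 190), the first take can start at minute 190 and finishes at minute 225.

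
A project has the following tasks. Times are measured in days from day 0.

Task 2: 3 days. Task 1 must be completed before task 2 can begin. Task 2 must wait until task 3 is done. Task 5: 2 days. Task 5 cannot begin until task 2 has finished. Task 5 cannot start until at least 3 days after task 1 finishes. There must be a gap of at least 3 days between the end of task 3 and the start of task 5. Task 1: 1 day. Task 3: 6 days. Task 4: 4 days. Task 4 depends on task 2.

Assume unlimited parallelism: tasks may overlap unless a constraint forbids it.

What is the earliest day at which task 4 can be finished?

Task 3 has no prerequisites, so it starts at day 0 and finishes at day 6.
Task 1 can start immediately at day 0; it finishes at day 1.
Task 2 cannot start until task 1 (finishes day 1); task 3 (finishes day 6). The controlling bound is day 6, so task 2 finishes at 6 + 3 = day 9.
After task 2 (finishes day 9), task 4 can start at day 9 and finishes at day 13.

13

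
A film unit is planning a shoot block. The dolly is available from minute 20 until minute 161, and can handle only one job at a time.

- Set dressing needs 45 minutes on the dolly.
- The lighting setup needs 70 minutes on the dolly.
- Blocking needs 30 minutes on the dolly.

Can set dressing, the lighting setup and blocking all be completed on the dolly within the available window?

No

The dolly window is 161 − 20 = 141 minutes.
Running back to back, the jobs need 45 + 70 + 30 = 145 minutes on the dolly.
Since 145 > 141, they cannot all fit.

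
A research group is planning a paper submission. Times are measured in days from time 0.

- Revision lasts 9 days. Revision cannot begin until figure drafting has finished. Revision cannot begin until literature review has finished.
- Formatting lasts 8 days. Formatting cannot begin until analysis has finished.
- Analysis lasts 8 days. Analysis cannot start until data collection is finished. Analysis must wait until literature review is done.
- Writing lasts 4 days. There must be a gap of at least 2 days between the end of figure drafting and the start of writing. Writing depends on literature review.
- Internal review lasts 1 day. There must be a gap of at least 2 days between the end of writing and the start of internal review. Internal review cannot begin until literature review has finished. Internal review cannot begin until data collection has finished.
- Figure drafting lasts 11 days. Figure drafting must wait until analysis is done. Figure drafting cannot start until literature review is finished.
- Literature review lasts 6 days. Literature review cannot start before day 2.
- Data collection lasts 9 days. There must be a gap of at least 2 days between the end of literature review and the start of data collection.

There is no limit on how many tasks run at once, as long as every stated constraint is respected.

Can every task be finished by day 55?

Yes

Literature review waits on its own release at day 2, so it starts at day 2 and finishes at 2 + 6 = day 8.
After literature review (finishes day 8, plus 2-day gap → day 10), data collection can start at day 10 and finishes at day 19.
Analysis has to wait for data collection (finishes day 19); literature review (finishes day 8). The latest of these is day 19, so analysis runs day 19 to 19 + 8 = day 27.
Formatting cannot begin until analysis (finishes day 27). It runs from day 27 to 27 + 8 = day 35.
Figure drafting needs all of analysis (finishes day 27); literature review (finishes day 8). That puts its earliest start at day 27; it finishes at 27 + 11 = day 38.
Revision needs all of figure drafting (finishes day 38); literature review (finishes day 8). That puts its earliest start at day 38; it finishes at 38 + 9 = day 47.
Writing cannot start until figure drafting (finishes day 38, plus 2-day gap → day 40); literature review (finishes day 8). The controlling bound is day 40, so writing finishes at 40 + 4 = day 44.
Internal review has to wait for writing (finishes day 44, plus 2-day gap → day 46); literature review (finishes day 8); data collection (finishes day 19). The latest of these is day 46, so internal review runs day 46 to 46 + 1 = day 47.
Every task is finished by day 47, which is no later than the deadline of 55, so the schedule is feasible.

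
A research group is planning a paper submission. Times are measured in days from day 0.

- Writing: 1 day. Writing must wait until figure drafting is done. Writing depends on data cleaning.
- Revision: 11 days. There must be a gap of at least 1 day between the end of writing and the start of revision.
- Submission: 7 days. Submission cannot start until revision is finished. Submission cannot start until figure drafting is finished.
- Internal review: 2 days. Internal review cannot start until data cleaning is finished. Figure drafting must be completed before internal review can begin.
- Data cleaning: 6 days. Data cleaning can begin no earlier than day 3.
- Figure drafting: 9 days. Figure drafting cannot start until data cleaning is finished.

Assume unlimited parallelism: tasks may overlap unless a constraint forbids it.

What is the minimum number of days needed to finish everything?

After its own release at day 3, data cleaning can start at day 3 and finishes at day 9.
After data cleaning (finishes day 9), figure drafting can start at day 9 and finishes at day 18.
Internal review has to wait for data cleaning (finishes day 9); figure drafting (finishes day 18). The latest of these is day 18, so internal review runs day 18 to 18 + 2 = day 20.
Writing needs all of figure drafting (finishes day 18); data cleaning (finishes day 9). That puts its earliest start at day 18; it finishes at 18 + 1 = day 19.
After writing (finishes day 19, plus 1-day gap → day 20), revision can start at day 20 and finishes at day 31.
Submission has to wait for revision (finishes day 31); figure drafting (finishes day 18). The latest of these is day 31, so submission runs day 31 to 31 + 7 = day 38.
All tasks are finished once the last one completes. Finish times: Data cleaning at 9, Figure drafting at 18, Writing at 19, Internal review at 20, Revision at 31, Submission at 38. The latest is day 38.

38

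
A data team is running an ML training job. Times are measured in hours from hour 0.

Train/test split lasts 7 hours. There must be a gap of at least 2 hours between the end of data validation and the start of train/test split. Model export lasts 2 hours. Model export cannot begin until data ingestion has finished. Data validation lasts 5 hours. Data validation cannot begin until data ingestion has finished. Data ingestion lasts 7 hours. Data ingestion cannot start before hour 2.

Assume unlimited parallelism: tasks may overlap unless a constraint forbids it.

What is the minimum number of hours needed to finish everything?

Data ingestion waits on its own release at hour 2, so it starts at hour 2 and finishes at 2 + 7 = hour 9.
Model export waits on data ingestion (finishes hour 9), so it starts at hour 9 and finishes at 9 + 2 = hour 11.
Data validation cannot begin until data ingestion (finishes hour 9). It runs from hour 9 to 9 + 5 = hour 14.
After data validation (finishes hour 14, plus 2-hour gap → hour 16), train/test split can start at hour 16 and finishes at hour 23.
All tasks are finished once the last one completes. Finish times: Data ingestion at 9, Data validation at 14, Train/test split at 23, Model export at 11. The latest is hour 23.

23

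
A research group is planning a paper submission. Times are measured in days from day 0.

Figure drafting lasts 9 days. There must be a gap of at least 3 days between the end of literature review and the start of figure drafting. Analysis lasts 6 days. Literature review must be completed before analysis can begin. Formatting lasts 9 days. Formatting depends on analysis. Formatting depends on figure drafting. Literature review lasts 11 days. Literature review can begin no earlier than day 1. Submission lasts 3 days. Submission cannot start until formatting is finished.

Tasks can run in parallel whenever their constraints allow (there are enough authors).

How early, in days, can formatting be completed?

Literature review cannot begin until its own release at day 1. It runs from day 1 to 1 + 11 = day 12.
Figure drafting waits on literature review (finishes day 12, plus 3-day gap → day 15), so it starts at day 15 and finishes at 15 + 9 = day 24.
Analysis cannot begin until literature review (finishes day 12). It runs from day 12 to 12 + 6 = day 18.
Formatting needs all of analysis (finishes day 18); figure drafting (finishes day 24). That puts its earliest start at day 24; it finishes at 24 + 9 = day 33.

33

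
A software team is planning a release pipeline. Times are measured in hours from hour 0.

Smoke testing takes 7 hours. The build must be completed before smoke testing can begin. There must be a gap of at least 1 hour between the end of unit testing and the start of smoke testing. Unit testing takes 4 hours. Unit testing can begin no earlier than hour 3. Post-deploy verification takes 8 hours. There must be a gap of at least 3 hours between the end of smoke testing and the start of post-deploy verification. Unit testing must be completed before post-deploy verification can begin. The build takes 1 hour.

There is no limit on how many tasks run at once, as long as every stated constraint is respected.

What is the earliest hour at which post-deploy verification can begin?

18

Unit testing cannot begin until its own release at hour 3. It runs from hour 3 to 3 + 4 = hour 7.
Nothing blocks the build, so it runs from hour 0 to hour 1.
Smoke testing needs all of the build (finishes hour 1); unit testing (finishes hour 7, plus 1-hour gap → hour 8). That puts its earliest start at hour 8; it finishes at 8 + 7 = hour 15.
Post-deploy verification waits on smoke testing (finishes hour 15, plus 3-hour gap → hour 18); unit testing (finishes hour 7). The latest of these is hour 18, which is the earliest post-deploy verification can start.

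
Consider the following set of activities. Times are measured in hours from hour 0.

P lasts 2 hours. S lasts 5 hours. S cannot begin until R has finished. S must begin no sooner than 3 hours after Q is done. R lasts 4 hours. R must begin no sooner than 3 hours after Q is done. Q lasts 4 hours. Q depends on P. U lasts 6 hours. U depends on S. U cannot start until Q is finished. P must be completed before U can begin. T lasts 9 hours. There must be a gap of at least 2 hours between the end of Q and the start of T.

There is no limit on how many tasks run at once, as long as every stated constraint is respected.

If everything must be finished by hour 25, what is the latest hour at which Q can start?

To finish by hour 25, U (duration 6) must start no later than hour 19.
Since U (must start by hour 19) depends on it, S must finish by hour 19. Backing off its 5-hour duration gives a latest start of hour 14.
R has to be done before S (must start by hour 14). That means finishing by hour 14, i.e. starting by 14 − 4 = hour 10.
Nothing follows T; the deadline of hour 25 is its only limit. It must start by 25 − 9 = hour 16.
Q has several dependents: R (must start by hour 10, minus 3-hour gap → hour 7); S (must start by hour 14, minus 3-hour gap → hour 11); T (must start by hour 16, minus 2-hour gap → hour 14); U (must start by hour 19). The earliest of those limits is hour 7, so Q must start by 7 − 4 = hour 3.

3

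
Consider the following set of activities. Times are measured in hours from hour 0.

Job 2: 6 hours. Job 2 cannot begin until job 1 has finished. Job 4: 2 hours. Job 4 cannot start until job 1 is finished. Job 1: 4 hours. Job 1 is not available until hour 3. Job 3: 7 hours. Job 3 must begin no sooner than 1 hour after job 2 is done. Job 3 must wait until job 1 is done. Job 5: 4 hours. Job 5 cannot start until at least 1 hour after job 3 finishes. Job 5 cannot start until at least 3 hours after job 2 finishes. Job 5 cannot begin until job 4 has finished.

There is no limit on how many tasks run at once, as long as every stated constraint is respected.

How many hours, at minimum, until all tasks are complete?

Job 1 cannot begin until its own release at hour 3. It runs from hour 3 to 3 + 4 = hour 7.
Job 4 cannot begin until job 1 (finishes hour 7). It runs from hour 7 to 7 + 2 = hour 9.
Job 2 cannot begin until job 1 (finishes hour 7). It runs from hour 7 to 7 + 6 = hour 13.
Job 3 cannot start until job 2 (finishes hour 13, plus 1-hour gap → hour 14); job 1 (finishes hour 7). The controlling bound is hour 14, so job 3 finishes at 14 + 7 = hour 21.
For job 5: job 3 (finishes hour 21, plus 1-hour gap → hour 22); job 2 (finishes hour 13, plus 3-hour gap → hour 16); job 4 (finishes hour 9). Taking the maximum gives a start of hour 22, and it finishes at 22 + 4 = hour 26.
All tasks are finished once the last one completes. Finish times: Job 1 at 7, Job 2 at 13, Job 3 at 21, Job 4 at 9, Job 5 at 26. The latest is hour 26.

26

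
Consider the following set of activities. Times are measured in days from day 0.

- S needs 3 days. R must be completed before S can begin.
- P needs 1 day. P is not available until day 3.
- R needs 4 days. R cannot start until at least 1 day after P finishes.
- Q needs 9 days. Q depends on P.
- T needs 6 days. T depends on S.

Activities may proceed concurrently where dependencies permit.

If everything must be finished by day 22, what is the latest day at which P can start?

Q has no dependents, so it just needs to finish by day 22. Starting by 22 − 9 = day 13 achieves that.
To finish by day 22, T (duration 6) must start no later than day 16.
S feeds into T (must start by day 16); so S must finish by day 16 and therefore start by day 13.
R feeds into S (must start by day 13); so R must finish by day 13 and therefore start by day 9.
P must finish in time for Q (must start by day 13); R (must start by day 9, minus 1-day gap → day 8). The tightest is day 8, so P must start by 8 − 1 = day 7.

7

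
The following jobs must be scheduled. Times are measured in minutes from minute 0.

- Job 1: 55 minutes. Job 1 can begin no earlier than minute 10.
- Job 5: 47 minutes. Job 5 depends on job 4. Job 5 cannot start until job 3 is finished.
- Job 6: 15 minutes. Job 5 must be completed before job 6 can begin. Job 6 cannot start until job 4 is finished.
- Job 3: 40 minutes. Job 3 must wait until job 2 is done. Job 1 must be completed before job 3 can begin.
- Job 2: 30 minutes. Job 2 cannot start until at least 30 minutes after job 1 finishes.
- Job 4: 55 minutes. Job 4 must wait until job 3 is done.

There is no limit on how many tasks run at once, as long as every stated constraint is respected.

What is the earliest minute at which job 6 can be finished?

282

Job 1 waits on its own release at minute 10, so it starts at minute 10 and finishes at 10 + 55 = minute 65.
Job 2 cannot begin until job 1 (finishes minute 65, plus 30-minute gap → minute 95). It runs from minute 95 to 95 + 30 = minute 125.
Job 3 needs all of job 2 (finishes minute 125); job 1 (finishes minute 65). That puts its earliest start at minute 125; it finishes at 125 + 40 = minute 165.
Job 4 cannot begin until job 3 (finishes minute 165). It runs from minute 165 to 165 + 55 = minute 220.
For job 5: job 4 (finishes minute 220); job 3 (finishes minute 165). Taking the maximum gives a start of minute 220, and it finishes at 220 + 47 = minute 267.
Job 6 needs all of job 5 (finishes minute 267); job 4 (finishes minute 220). That puts its earliest start at minute 267; it finishes at 267 + 15 = minute 282.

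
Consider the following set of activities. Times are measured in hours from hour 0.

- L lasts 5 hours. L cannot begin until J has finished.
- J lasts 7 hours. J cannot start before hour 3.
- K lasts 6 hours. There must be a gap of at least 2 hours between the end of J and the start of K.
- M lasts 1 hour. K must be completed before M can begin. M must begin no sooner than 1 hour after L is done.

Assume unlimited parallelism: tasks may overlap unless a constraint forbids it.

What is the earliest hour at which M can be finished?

J cannot begin until its own release at hour 3. It runs from hour 3 to 3 + 7 = hour 10.
After J (finishes hour 10), L can start at hour 10 and finishes at hour 15.
K cannot begin until J (finishes hour 10, plus 2-hour gap → hour 12). It runs from hour 12 to 12 + 6 = hour 18.
M needs all of K (finishes hour 18); L (finishes hour 15, plus 1-hour gap → hour 16). That puts its earliest start at hour 18; it finishes at 18 + 1 = hour 19.

19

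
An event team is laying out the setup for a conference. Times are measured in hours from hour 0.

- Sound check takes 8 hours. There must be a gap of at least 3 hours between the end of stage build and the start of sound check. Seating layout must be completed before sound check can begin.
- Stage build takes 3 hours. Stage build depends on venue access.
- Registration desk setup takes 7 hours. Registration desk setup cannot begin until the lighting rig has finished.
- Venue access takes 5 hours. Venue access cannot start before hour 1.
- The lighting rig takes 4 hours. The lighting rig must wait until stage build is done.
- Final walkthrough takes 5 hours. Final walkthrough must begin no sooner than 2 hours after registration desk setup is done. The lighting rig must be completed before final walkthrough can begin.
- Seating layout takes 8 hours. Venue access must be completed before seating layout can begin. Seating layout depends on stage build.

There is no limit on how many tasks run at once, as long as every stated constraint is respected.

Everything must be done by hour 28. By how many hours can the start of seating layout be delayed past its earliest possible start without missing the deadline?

Venue access waits on its own release at hour 1, so it starts at hour 1 and finishes at 1 + 5 = hour 6.
Stage build waits on venue access (finishes hour 6), so it starts at hour 6 and finishes at 6 + 3 = hour 9.
Seating layout has to wait for venue access (finishes hour 6); stage build (finishes hour 9). The latest of these is hour 9, so seating layout runs hour 9 to 9 + 8 = hour 17.

Working backward from the deadline:
To finish by hour 28, sound check (duration 8) must start no later than hour 20.
Seating layout has to be done before sound check (must start by hour 20). That means finishing by hour 20, i.e. starting by 20 − 8 = hour 12.
So seating layout can start as early as hour 9 and as late as hour 12, giving 12 − 9 = 3 hours of slack.

3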